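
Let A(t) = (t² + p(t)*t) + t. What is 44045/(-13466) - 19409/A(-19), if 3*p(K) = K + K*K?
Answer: 90511757/12280992 ≈ 7.3701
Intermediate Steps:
p(K) = K/3 + K²/3 (p(K) = (K + K*K)/3 = (K + K²)/3 = K/3 + K²/3)
A(t) = t + t² + t²*(1 + t)/3 (A(t) = (t² + (t*(1 + t)/3)*t) + t = (t² + t²*(1 + t)/3) + t = t + t² + t²*(1 + t)/3)
44045/(-13466) - 19409/A(-19) = 44045/(-13466) - 19409*(-3/(19*(3 + (-19)² + 4*(-19)))) = 44045*(-1/13466) - 19409*(-3/(19*(3 + 361 - 76))) = -44045/13466 - 19409/((⅓)*(-19)*288) = -44045/13466 - 19409/(-1824) = -44045/13466 - 19409*(-1/1824) = -44045/13466 + 19409/1824 = 90511757/12280992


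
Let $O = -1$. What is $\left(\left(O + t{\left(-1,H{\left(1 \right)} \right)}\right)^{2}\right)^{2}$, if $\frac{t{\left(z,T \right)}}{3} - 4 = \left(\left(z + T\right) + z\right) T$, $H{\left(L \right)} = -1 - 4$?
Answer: $181063936$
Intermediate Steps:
$H{\left(L \right)} = -5$ ($H{\left(L \right)} = -1 - 4 = -5$)
$t{\left(z,T \right)} = 12 + 3 T \left(T + 2 z\right)$ ($t{\left(z,T \right)} = 12 + 3 \left(\left(z + T\right) + z\right) T = 12 + 3 \left(\left(T + z\right) + z\right) T = 12 + 3 \left(T + 2 z\right) T = 12 + 3 T \left(T + 2 z\right)$)
$\left(\left(O + t{\left(-1,H{\left(1 \right)} \right)}\right)^{2}\right)^{2} = \left(\left(-1 + \left(12 + 3 \left(-5\right)^{2} + 6 \left(-5\right) \left(-1\right)\right)\right)^{2}\right)^{2} = \left(\left(-1 + \left(12 + 3 \cdot 25 + 30\right)\right)^{2}\right)^{2} = \left(\left(-1 + \left(12 + 75 + 30\right)\right)^{2}\right)^{2} = \left(\left(-1 + 117\right)^{2}\right)^{2} = \left(116^{2}\right)^{2} = 13456^{2} = 181063936$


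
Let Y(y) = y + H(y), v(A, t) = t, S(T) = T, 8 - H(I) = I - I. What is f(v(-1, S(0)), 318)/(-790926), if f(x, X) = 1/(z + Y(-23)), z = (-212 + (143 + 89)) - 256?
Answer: 1/198522426 ≈ 5.0372e-9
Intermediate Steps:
H(I) = 8 (H(I) = 8 - (I - I) = 8 - 1*0 = 8 + 0 = 8)
z = -236 (z = (-212 + 232) - 256 = 20 - 256 = -236)
Y(y) = 8 + y (Y(y) = y + 8 = 8 + y)
f(x, X) = -1/251 (f(x, X) = 1/(-236 + (8 - 23)) = 1/(-236 - 15) = 1/(-251) = -1/251)
f(v(-1, S(0)), 318)/(-790926) = -1/251/(-790926) = -1/251*(-1/790926) = 1/198522426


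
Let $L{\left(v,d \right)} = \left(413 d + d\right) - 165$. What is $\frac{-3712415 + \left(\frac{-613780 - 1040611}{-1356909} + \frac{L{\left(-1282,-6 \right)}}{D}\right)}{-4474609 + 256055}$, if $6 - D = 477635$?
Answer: $\frac{2406011984823096935}{2734041003289071594} \approx 0.88002$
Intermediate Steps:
$D = -477629$ ($D = 6 - 477635 = -477629$)
$L{\left(v,d \right)} = -165 + 414 d$ ($L{\left(v,d \right)} = 414 d - 165 = -165 + 414 d$)
$\frac{-3712415 + \left(\frac{-613780 - 1040611}{-1356909} + \frac{L{\left(-1282,-6 \right)}}{D}\right)}{-4474609 + 256055} = \frac{-3712415 + \left(\frac{-613780 - 1040611}{-1356909} + \frac{-165 + 414 \left(-6\right)}{-477629}\right)}{-4474609 + 256055} = \frac{-3712415 + \left(\left(-1654391\right) \left(- \frac{1}{1356909}\right) + \left(-165 - 2484\right) \left(- \frac{1}{477629}\right)\right)}{-4218554} = \left(-3712415 + \left(\frac{1654391}{1356909} - - \frac{2649}{477629}\right)\right) \left(- \frac{1}{4218554}\right) = \left(-3712415 + \left(\frac{1654391}{1356909} + \frac{2649}{477629}\right)\right) \left(- \frac{1}{4218554}\right) = \left(-3712415 + \frac{793779570880}{648099088761}\right) \left(- \frac{1}{4218554}\right) = \left(- \frac{2406011984823096935}{648099088761}\right) \left(- \frac{1}{4218554}\right) = \frac{2406011984823096935}{2734041003289071594}$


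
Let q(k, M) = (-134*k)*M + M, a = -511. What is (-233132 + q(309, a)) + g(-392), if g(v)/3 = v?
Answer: 20923647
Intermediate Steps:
g(v) = 3*v
q(k, M) = M - 134*M*k (q(k, M) = -134*M*k + M = M - 134*M*k)
(-233132 + q(309, a)) + g(-392) = (-233132 - 511*(1 - 134*309)) + 3*(-392) = (-233132 - 511*(1 - 41406)) - 1176 = (-233132 - 511*(-41405)) - 1176 = (-233132 + 21157955) - 1176 = 20924823 - 1176 = 20923647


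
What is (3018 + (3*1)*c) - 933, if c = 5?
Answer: 2100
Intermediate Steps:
(3018 + (3*1)*c) - 933 = (3018 + (3*1)*5) - 933 = (3018 + 3*5) - 933 = (3018 + 15) - 933 = 3033 - 933 = 2100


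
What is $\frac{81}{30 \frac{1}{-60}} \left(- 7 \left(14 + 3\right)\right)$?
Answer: $19278$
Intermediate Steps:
$\frac{81}{30 \frac{1}{-60}} \left(- 7 \left(14 + 3\right)\right) = \frac{81}{30 \left(- \frac{1}{60}\right)} \left(\left(-7\right) 17\right) = \frac{81}{- \frac{1}{2}} \left(-119\right) = 81 \left(-2\right) \left(-119\right) = \left(-162\right) \left(-119\right) = 19278$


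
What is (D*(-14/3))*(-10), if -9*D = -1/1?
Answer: 140/27 ≈ 5.1852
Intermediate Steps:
D = ⅑ (D = -(-1)/(9*1) = -(-1)/9 = -⅑*(-1) = ⅑ ≈ 0.11111)
(D*(-14/3))*(-10) = ((-14/3)/9)*(-10) = ((-14*⅓)/9)*(-10) = ((⅑)*(-14/3))*(-10) = -14/27*(-10) = 140/27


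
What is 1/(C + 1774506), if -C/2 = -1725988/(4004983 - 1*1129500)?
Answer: 2875483/5102565288374 ≈ 5.6354e-7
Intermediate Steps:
C = 3451976/2875483 (C = -(-3451976)/(4004983 - 1*1129500) = -(-3451976)/(4004983 - 1129500) = -(-3451976)/2875483 = -2*(-1725988/2875483) = 3451976/2875483 ≈ 1.2005)
1/(C + 1774506) = 1/(3451976/2875483 + 1774506) = 1/(5102565288374/2875483) = 2875483/5102565288374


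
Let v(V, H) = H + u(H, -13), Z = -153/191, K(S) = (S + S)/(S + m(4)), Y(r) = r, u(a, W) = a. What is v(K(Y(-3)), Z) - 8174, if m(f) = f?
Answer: -1561540/191 ≈ -8175.6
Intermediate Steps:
K(S) = 2*S/(4 + S) (K(S) = (S + S)/(S + 4) = (2*S)/(4 + S) = 2*S/(4 + S))
Z = -153/191 (Z = -153*1/191 = -153/191 ≈ -0.80105)
v(V, H) = 2*H (v(V, H) = H + H = 2*H)
v(K(Y(-3)), Z) - 8174 = 2*(-153/191) - 8174 = -306/191 - 8174 = -1561540/191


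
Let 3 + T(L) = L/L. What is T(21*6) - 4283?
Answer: -4285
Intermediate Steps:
T(L) = -2 (T(L) = -3 + L/L = -3 + 1 = -2)
T(21*6) - 4283 = -2 - 4283 = -4285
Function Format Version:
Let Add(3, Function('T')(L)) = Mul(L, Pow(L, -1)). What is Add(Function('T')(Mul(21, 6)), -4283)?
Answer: -4285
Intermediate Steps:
Function('T')(L) = -2 (Function('T')(L) = Add(-3, Mul(L, Pow(L, -1))) = Add(-3, 1) = -2)
Add(Function('T')(Mul(21, 6)), -4283) = Add(-2, -4283) = -4285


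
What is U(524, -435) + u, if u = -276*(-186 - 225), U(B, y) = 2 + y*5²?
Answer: 102563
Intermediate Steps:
U(B, y) = 2 + 25*y (U(B, y) = 2 + y*25 = 2 + 25*y)
u = 113436 (u = -276*(-411) = 113436)
U(524, -435) + u = (2 + 25*(-435)) + 113436 = (2 - 10875) + 113436 = -10873 + 113436 = 102563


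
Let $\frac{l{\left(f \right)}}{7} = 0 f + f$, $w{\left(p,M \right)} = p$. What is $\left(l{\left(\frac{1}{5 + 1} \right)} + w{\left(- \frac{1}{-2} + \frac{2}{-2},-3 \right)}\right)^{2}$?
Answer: $\frac{4}{9} \approx 0.44444$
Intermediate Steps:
$l{\left(f \right)} = 7 f$ ($l{\left(f \right)} = 7 \left(0 f + f\right) = 7 \left(0 + f\right) = 7 f$)
$\left(l{\left(\frac{1}{5 + 1} \right)} + w{\left(- \frac{1}{-2} + \frac{2}{-2},-3 \right)}\right)^{2} = \left(\frac{7}{5 + 1} + \left(- \frac{1}{-2} + \frac{2}{-2}\right)\right)^{2} = \left(\frac{7}{6} + \left(\left(-1\right) \left(- \frac{1}{2}\right) + 2 \left(- \frac{1}{2}\right)\right)\right)^{2} = \left(7 \cdot \frac{1}{6} + \left(\frac{1}{2} - 1\right)\right)^{2} = \left(\frac{7}{6} - \frac{1}{2}\right)^{2} = \left(\frac{2}{3}\right)^{2} = \frac{4}{9}$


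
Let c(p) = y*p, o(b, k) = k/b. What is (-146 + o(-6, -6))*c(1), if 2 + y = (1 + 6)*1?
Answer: -725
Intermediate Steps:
y = 5 (y = -2 + (1 + 6)*1 = -2 + 7*1 = -2 + 7 = 5)
c(p) = 5*p
(-146 + o(-6, -6))*c(1) = (-146 - 6/(-6))*(5*1) = (-146 - 6*(-1/6))*5 = (-146 + 1)*5 = -145*5 = -725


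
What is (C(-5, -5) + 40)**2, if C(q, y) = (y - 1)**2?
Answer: 5776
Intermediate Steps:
C(q, y) = (-1 + y)**2
(C(-5, -5) + 40)**2 = ((-1 - 5)**2 + 40)**2 = ((-6)**2 + 40)**2 = (36 + 40)**2 = 76**2 = 5776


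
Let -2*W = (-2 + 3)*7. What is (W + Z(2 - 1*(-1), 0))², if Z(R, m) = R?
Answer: ¼ ≈ 0.25000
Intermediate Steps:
W = -7/2 (W = -(-2 + 3)*7/2 = -7/2 ≈ -3.5000)
(W + Z(2 - 1*(-1), 0))² = (-7/2 + (2 - 1*(-1)))² = (-7/2 + (2 + 1))² = (-7/2 + 3)² = (-½)² = ¼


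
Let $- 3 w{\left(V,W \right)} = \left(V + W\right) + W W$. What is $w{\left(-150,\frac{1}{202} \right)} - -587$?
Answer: $\frac{77976241}{122412} \approx 637.0$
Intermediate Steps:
$w{\left(V,W \right)} = - \frac{V}{3} - \frac{W}{3} - \frac{W^{2}}{3}$ ($w{\left(V,W \right)} = - \frac{\left(V + W\right) + W W}{3} = - \frac{\left(V + W\right) + W^{2}}{3} = - \frac{V + W + W^{2}}{3} = - \frac{V}{3} - \frac{W}{3} - \frac{W^{2}}{3}$)
$w{\left(-150,\frac{1}{202} \right)} - -587 = \left(\left(- \frac{1}{3}\right) \left(-150\right) - \frac{1}{3 \cdot 202} - \frac{\left(\frac{1}{202}\right)^{2}}{3}\right) - -587 = \left(50 - \frac{1}{606} - \frac{1}{3 \cdot 40804}\right) + 587 = \left(50 - \frac{1}{606} - \frac{1}{122412}\right) + 587 = \frac{6120397}{122412} + 587 = \frac{77976241}{122412}$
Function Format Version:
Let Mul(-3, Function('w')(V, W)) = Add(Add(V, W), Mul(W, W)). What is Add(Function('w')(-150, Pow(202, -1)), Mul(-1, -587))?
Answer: Rational(77976241, 122412) ≈ 637.00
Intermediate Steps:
Function('w')(V, W) = Add(Mul(Rational(-1, 3), V), Mul(Rational(-1, 3), W), Mul(Rational(-1, 3), Pow(W, 2))) (Function('w')(V, W) = Mul(Rational(-1, 3), Add(Add(V, W), Mul(W, W))) = Mul(Rational(-1, 3), Add(Add(V, W), Pow(W, 2))) = Mul(Rational(-1, 3), Add(V, W, Pow(W, 2))) = Add(Mul(Rational(-1, 3), V), Mul(Rational(-1, 3), W), Mul(Rational(-1, 3), Pow(W, 2))))
Add(Function('w')(-150, Pow(202, -1)), Mul(-1, -587)) = Add(Add(Mul(Rational(-1, 3), -150), Mul(Rational(-1, 3), Pow(202, -1)), Mul(Rational(-1, 3), Pow(Pow(202, -1), 2))), Mul(-1, -587)) = Add(Add(50, Mul(Rational(-1, 3), Rational(1, 202)), Mul(Rational(-1, 3), Pow(Rational(1, 202), 2))), 587) = Add(Add(50, Rational(-1, 606), Mul(Rational(-1, 3), Rational(1, 40804))), 587) = Add(Add(50, Rational(-1, 606), Rational(-1, 122412)), 587) = Add(Rational(6120397, 122412), 587) = Rational(77976241, 122412)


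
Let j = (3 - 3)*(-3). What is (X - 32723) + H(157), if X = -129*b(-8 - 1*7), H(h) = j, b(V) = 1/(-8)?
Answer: -261655/8 ≈ -32707.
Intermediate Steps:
b(V) = -⅛
j = 0 (j = 0*(-3) = 0)
H(h) = 0
X = 129/8 (X = -129*(-⅛) = 129/8 ≈ 16.125)
(X - 32723) + H(157) = (129/8 - 32723) + 0 = -261655/8 + 0 = -261655/8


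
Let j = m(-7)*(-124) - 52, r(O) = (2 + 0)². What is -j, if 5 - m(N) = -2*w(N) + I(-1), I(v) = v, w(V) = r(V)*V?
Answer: -6148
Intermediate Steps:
r(O) = 4 (r(O) = 2² = 4)
w(V) = 4*V
m(N) = 6 + 8*N (m(N) = 5 - (-8*N - 1) = 5 - (-1 - 8*N) = 5 + (1 + 8*N) = 6 + 8*N)
j = 6148 (j = (6 + 8*(-7))*(-124) - 52 = (6 - 56)*(-124) - 52 = -50*(-124) - 52 = 6200 - 52 = 6148)
-j = -1*6148 = -6148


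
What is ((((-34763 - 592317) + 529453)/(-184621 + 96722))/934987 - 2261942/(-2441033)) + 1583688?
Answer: 45387367854832184135127/28659269564567047 ≈ 1.5837e+6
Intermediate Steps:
((((-34763 - 592317) + 529453)/(-184621 + 96722))/934987 - 2261942/(-2441033)) + 1583688 = (((-627080 + 529453)/(-87899))*(1/934987) - 2261942*(-1/2441033)) + 1583688 = (-97627*(-1/87899)*(1/934987) + 2261942/2441033) + 1583688 = ((97627/87899)*(1/934987) + 2261942/2441033) + 1583688 = (97627/82184422313 + 2261942/2441033) + 1583688 = 26556662126605791/28659269564567047 + 1583688 = 45387367854832184135127/28659269564567047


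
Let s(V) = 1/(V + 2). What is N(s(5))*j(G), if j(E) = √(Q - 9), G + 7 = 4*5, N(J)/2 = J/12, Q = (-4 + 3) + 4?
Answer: I*√6/42 ≈ 0.058321*I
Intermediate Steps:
Q = 3 (Q = -1 + 4 = 3)
s(V) = 1/(2 + V)
N(J) = J/6 (N(J) = 2*(J/12) = J/6)
G = 13 (G = -7 + 4*5 = -7 + 20 = 13)
j(E) = I*√6 (j(E) = √(3 - 9) = √(-6) = I*√6)
N(s(5))*j(G) = (1/(6*(2 + 5)))*(I*√6) = ((⅙)/7)*(I*√6) = ((⅙)*(⅐))*(I*√6) = (I*√6)/42 = I*√6/42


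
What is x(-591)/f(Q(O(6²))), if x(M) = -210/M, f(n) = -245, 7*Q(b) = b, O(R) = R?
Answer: -2/1379 ≈ -0.0014503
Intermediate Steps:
Q(b) = b/7
x(-591)/f(Q(O(6²))) = -210/(-591)/(-245) = -210*(-1/591)*(-1/245) = (70/197)*(-1/245) = -2/1379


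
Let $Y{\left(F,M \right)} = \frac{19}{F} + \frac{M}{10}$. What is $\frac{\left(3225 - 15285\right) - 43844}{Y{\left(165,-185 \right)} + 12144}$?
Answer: $- \frac{18448320}{4001453} \approx -4.6104$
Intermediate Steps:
$Y{\left(F,M \right)} = \frac{19}{F} + \frac{M}{10}$ ($Y{\left(F,M \right)} = \frac{19}{F} + M \frac{1}{10} = \frac{19}{F} + \frac{M}{10}$)
$\frac{\left(3225 - 15285\right) - 43844}{Y{\left(165,-185 \right)} + 12144} = \frac{\left(3225 - 15285\right) - 43844}{\left(\frac{19}{165} + \frac{1}{10} \left(-185\right)\right) + 12144} = \frac{-12060 - 43844}{\left(19 \cdot \frac{1}{165} - \frac{37}{2}\right) + 12144} = - \frac{55904}{\left(\frac{19}{165} - \frac{37}{2}\right) + 12144} = - \frac{55904}{- \frac{6067}{330} + 12144} = - \frac{55904}{\frac{4001453}{330}} = \left(-55904\right) \frac{330}{4001453} = - \frac{18448320}{4001453}$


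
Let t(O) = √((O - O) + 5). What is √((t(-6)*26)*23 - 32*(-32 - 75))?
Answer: √(3424 + 598*√5) ≈ 69.001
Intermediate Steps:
t(O) = √5 (t(O) = √(0 + 5) = √5)
√((t(-6)*26)*23 - 32*(-32 - 75)) = √((√5*26)*23 - 32*(-32 - 75)) = √((26*√5)*23 - 32*(-107)) = √(598*√5 + 3424) = √(3424 + 598*√5)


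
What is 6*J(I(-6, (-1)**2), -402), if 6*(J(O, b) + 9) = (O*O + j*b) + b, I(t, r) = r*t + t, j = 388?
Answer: -156288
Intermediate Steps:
I(t, r) = t + r*t
J(O, b) = -9 + O**2/6 + 389*b/6 (J(O, b) = -9 + ((O*O + 388*b) + b)/6 = -9 + ((O**2 + 388*b) + b)/6 = -9 + (O**2 + 389*b)/6 = -9 + (O**2/6 + 389*b/6) = -9 + O**2/6 + 389*b/6)
6*J(I(-6, (-1)**2), -402) = 6*(-9 + (-6*(1 + (-1)**2))**2/6 + (389/6)*(-402)) = 6*(-9 + (-6*(1 + 1))**2/6 - 26063) = 6*(-9 + (-6*2)**2/6 - 26063) = 6*(-9 + (1/6)*(-12)**2 - 26063) = 6*(-9 + (1/6)*144 - 26063) = 6*(-9 + 24 - 26063) = 6*(-26048) = -156288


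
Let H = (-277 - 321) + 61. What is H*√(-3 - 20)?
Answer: -537*I*√23 ≈ -2575.4*I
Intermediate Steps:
H = -537 (H = -598 + 61 = -537)
H*√(-3 - 20) = -537*√(-3 - 20) = -537*I*√23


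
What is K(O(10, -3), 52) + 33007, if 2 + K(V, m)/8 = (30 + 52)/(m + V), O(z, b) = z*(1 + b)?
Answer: 66023/2 ≈ 33012.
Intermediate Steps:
K(V, m) = -16 + 656/(V + m) (K(V, m) = -16 + 8*((30 + 52)/(m + V)) = -16 + 8*(82/(V + m)) = -16 + 656/(V + m))
K(O(10, -3), 52) + 33007 = 16*(41 - 10*(1 - 3) - 1*52)/(10*(1 - 3) + 52) + 33007 = 16*(41 - 10*(-2) - 52)/(10*(-2) + 52) + 33007 = 16*(41 - 1*(-20) - 52)/(-20 + 52) + 33007 = 16*(41 + 20 - 52)/32 + 33007 = 16*(1/32)*9 + 33007 = 9/2 + 33007 = 66023/2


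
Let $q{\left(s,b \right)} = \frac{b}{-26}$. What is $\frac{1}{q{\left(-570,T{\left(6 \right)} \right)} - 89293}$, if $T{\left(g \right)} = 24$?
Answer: $- \frac{13}{1160821} \approx -1.1199 \cdot 10^{-5}$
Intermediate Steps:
$q{\left(s,b \right)} = - \frac{b}{26}$ ($q{\left(s,b \right)} = b \left(- \frac{1}{26}\right) = - \frac{b}{26}$)
$\frac{1}{q{\left(-570,T{\left(6 \right)} \right)} - 89293} = \frac{1}{\left(- \frac{1}{26}\right) 24 - 89293} = \frac{1}{- \frac{12}{13} - 89293} = \frac{1}{- \frac{1160821}{13}} = - \frac{13}{1160821}$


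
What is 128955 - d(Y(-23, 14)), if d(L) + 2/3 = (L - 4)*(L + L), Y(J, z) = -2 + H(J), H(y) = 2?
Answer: 386867/3 ≈ 1.2896e+5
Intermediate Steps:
Y(J, z) = 0 (Y(J, z) = -2 + 2 = 0)
d(L) = -⅔ + 2*L*(-4 + L) (d(L) = -⅔ + (L - 4)*(L + L) = -⅔ + (-4 + L)*(2*L) = -⅔ + 2*L*(-4 + L))
128955 - d(Y(-23, 14)) = 128955 - (-⅔ - 8*0 + 2*0²) = 128955 - (-⅔ + 0 + 2*0) = 128955 - (-⅔ + 0 + 0) = 128955 - 1*(-⅔) = 128955 + ⅔ = 386867/3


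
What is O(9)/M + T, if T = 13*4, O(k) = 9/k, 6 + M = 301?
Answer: 15341/295 ≈ 52.003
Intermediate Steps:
M = 295 (M = -6 + 301 = 295)
T = 52
O(9)/M + T = (9/9)/295 + 52 = (9*(1/9))*(1/295) + 52 = 1*(1/295) + 52 = 1/295 + 52 = 15341/295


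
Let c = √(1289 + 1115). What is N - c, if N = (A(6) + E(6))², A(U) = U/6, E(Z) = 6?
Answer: 49 - 2*√601 ≈ -0.030603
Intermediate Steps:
A(U) = U/6 (A(U) = U*(⅙) = U/6)
c = 2*√601 (c = √2404 = 2*√601 ≈ 49.031)
N = 49 (N = ((⅙)*6 + 6)² = (1 + 6)² = 7² = 49)
N - c = 49 - 2*√601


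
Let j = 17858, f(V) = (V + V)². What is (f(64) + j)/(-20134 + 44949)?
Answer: 34242/24815 ≈ 1.3799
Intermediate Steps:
f(V) = 4*V² (f(V) = (2*V)² = 4*V²)
(f(64) + j)/(-20134 + 44949) = (4*64² + 17858)/(-20134 + 44949) = (4*4096 + 17858)/24815 = (16384 + 17858)*(1/24815) = 34242*(1/24815) = 34242/24815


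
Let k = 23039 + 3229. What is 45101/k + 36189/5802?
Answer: 202048109/25401156 ≈ 7.9543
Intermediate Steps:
k = 26268
45101/k + 36189/5802 = 45101/26268 + 36189/5802 = 45101*(1/26268) + 36189*(1/5802) = 45101/26268 + 12063/1934 = 202048109/25401156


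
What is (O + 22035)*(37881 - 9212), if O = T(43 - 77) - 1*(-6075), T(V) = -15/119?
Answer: 95899955175/119 ≈ 8.0588e+8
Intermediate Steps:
T(V) = -15/119 (T(V) = -15*1/119 = -15/119)
O = 722910/119 (O = -15/119 - 1*(-6075) = -15/119 + 6075 = 722910/119 ≈ 6074.9)
(O + 22035)*(37881 - 9212) = (722910/119 + 22035)*(37881 - 9212) = (3345075/119)*28669 = 95899955175/119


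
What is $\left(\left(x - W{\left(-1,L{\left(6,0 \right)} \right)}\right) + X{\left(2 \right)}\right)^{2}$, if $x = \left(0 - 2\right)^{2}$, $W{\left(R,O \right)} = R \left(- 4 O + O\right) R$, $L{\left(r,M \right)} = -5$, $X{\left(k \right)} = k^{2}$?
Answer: $49$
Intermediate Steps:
$W{\left(R,O \right)} = - 3 O R^{2}$ ($W{\left(R,O \right)} = R \left(- 3 O\right) R = - 3 O R R = - 3 O R^{2}$)
$x = 4$ ($x = \left(-2\right)^{2} = 4$)
$\left(\left(x - W{\left(-1,L{\left(6,0 \right)} \right)}\right) + X{\left(2 \right)}\right)^{2} = \left(\left(4 - \left(-3\right) \left(-5\right) \left(-1\right)^{2}\right) + 2^{2}\right)^{2} = \left(\left(4 - \left(-3\right) \left(-5\right) 1\right) + 4\right)^{2} = \left(\left(4 - 15\right) + 4\right)^{2} = \left(-11 + 4\right)^{2} = \left(-7\right)^{2} = 49$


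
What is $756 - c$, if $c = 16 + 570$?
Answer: $170$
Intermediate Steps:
$c = 586$
$756 - c = 756 - 586 = 170$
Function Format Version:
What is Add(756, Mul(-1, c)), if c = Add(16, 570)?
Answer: 170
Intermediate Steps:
c = 586
Add(756, Mul(-1, c)) = Add(756, Mul(-1, 586)) = Add(756, -586) = 170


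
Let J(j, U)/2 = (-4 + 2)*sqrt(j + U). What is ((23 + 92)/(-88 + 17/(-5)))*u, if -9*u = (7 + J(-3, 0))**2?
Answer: 575/4113 - 32200*I*sqrt(3)/4113 ≈ 0.1398 - 13.56*I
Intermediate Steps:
J(j, U) = -4*sqrt(U + j) (J(j, U) = 2*((-4 + 2)*sqrt(j + U)) = 2*(-2*sqrt(U + j)) = -4*sqrt(U + j))
u = -(7 - 4*I*sqrt(3))**2/9 (u = -(7 - 4*sqrt(0 - 3))**2/9 = -(7 - 4*I*sqrt(3))**2/9 ≈ -0.11111 + 10.777*I)
((23 + 92)/(-88 + 17/(-5)))*u = ((23 + 92)/(-88 + 17/(-5)))*(-1/9 + 56*I*sqrt(3)/9) = (115/(-88 + 17*(-1/5)))*(-1/9 + 56*I*sqrt(3)/9) = (115/(-88 - 17/5))*(-1/9 + 56*I*sqrt(3)/9) = (115/(-457/5))*(-1/9 + 56*I*sqrt(3)/9) = (115*(-5/457))*(-1/9 + 56*I*sqrt(3)/9) = -575*(-1/9 + 56*I*sqrt(3)/9)/457 = 575/4113 - 32200*I*sqrt(3)/4113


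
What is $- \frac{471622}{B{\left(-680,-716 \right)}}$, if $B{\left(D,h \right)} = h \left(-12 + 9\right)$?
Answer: $- \frac{235811}{1074} \approx -219.56$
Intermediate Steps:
$B{\left(D,h \right)} = - 3 h$ ($B{\left(D,h \right)} = h \left(-3\right) = - 3 h$)
$- \frac{471622}{B{\left(-680,-716 \right)}} = - \frac{471622}{\left(-3\right) \left(-716\right)} = - \frac{471622}{2148} = \left(-471622\right) \frac{1}{2148} = - \frac{235811}{1074}$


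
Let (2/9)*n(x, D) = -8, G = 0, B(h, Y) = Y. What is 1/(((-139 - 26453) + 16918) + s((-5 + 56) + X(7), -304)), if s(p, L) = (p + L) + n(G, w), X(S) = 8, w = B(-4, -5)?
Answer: -1/9955 ≈ -0.00010045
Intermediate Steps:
w = -5
n(x, D) = -36 (n(x, D) = (9/2)*(-8) = -36)
s(p, L) = -36 + L + p (s(p, L) = (p + L) - 36 = (L + p) - 36 = -36 + L + p)
1/(((-139 - 26453) + 16918) + s((-5 + 56) + X(7), -304)) = 1/(((-139 - 26453) + 16918) + (-36 - 304 + ((-5 + 56) + 8))) = 1/((-26592 + 16918) + (-36 - 304 + (51 + 8))) = 1/(-9674 + (-36 - 304 + 59)) = 1/(-9674 - 281) = 1/(-9955) = -1/9955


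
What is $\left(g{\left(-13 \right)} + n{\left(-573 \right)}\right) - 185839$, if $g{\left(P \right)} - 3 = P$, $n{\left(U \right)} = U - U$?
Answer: $-185849$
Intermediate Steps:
$n{\left(U \right)} = 0$
$g{\left(P \right)} = 3 + P$
$\left(g{\left(-13 \right)} + n{\left(-573 \right)}\right) - 185839 = \left(\left(3 - 13\right) + 0\right) - 185839 = \left(-10 + 0\right) - 185839 = -10 - 185839 = -185849$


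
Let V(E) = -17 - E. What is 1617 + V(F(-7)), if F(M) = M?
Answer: 1607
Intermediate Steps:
1617 + V(F(-7)) = 1617 + (-17 - 1*(-7)) = 1617 + (-17 + 7) = 1617 - 10 = 1607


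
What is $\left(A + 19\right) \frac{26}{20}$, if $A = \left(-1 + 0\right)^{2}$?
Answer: $26$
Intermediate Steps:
$A = 1$ ($A = \left(-1\right)^{2} = 1$)
$\left(A + 19\right) \frac{26}{20} = \left(1 + 19\right) \frac{26}{20} = 20 \cdot 26 \cdot \frac{1}{20} = 20 \cdot \frac{13}{10} = 26$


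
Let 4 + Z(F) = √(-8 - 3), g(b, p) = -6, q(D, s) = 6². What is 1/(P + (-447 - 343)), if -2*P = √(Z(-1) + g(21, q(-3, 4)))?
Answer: -1/(790 + √(-10 + I*√11)/2) ≈ -0.0012654 + 2.5655e-6*I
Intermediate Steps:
q(D, s) = 36
Z(F) = -4 + I*√11 (Z(F) = -4 + √(-8 - 3) = -4 + √(-11) = -4 + I*√11)
P = -√(-10 + I*√11)/2 (P = -√((-4 + I*√11) - 6)/2 = -√(-10 + I*√11)/2 ≈ -0.25876 - 1.6022*I)
1/(P + (-447 - 343)) = 1/(-√(-10 + I*√11)/2 + (-447 - 343)) = 1/(-√(-10 + I*√11)/2 - 790) = 1/(-790 - √(-10 + I*√11)/2)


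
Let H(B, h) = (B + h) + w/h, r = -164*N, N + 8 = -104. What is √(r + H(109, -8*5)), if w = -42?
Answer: √1843805/10 ≈ 135.79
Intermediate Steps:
N = -112 (N = -8 - 104 = -112)
r = 18368 (r = -164*(-112) = 18368)
H(B, h) = B + h - 42/h (H(B, h) = (B + h) - 42/h = B + h - 42/h)
√(r + H(109, -8*5)) = √(18368 + (109 - 8*5 - 42/((-8*5)))) = √(18368 + (109 - 40 - 42/(-40))) = √(18368 + (109 - 40 - 42*(-1/40))) = √(18368 + (109 - 40 + 21/20)) = √(18368 + 1401/20) = √(368761/20) = √1843805/10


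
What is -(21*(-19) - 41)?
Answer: 440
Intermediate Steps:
-(21*(-19) - 41) = -(-399 - 41) = -1*(-440) = 440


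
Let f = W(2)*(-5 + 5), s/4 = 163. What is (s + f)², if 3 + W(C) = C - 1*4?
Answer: 425104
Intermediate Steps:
s = 652 (s = 4*163 = 652)
W(C) = -7 + C (W(C) = -3 + (C - 1*4) = -3 + (C - 4) = -3 + (-4 + C) = -7 + C)
f = 0 (f = (-7 + 2)*(-5 + 5) = -5*0 = 0)
(s + f)² = (652 + 0)² = 652² = 425104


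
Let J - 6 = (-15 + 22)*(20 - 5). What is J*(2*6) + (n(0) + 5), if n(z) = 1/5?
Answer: 6686/5 ≈ 1337.2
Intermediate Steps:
n(z) = 1/5
J = 111 (J = 6 + (-15 + 22)*(20 - 5) = 6 + 7*15 = 6 + 105 = 111)
J*(2*6) + (n(0) + 5) = 111*(2*6) + (1/5 + 5) = 111*12 + 26/5 = 1332 + 26/5 = 6686/5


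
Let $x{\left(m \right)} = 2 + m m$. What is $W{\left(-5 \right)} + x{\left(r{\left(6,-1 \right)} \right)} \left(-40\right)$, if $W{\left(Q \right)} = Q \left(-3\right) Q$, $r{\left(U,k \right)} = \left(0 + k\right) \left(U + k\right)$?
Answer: $-1155$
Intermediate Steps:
$r{\left(U,k \right)} = k \left(U + k\right)$
$W{\left(Q \right)} = - 3 Q^{2}$ ($W{\left(Q \right)} = - 3 Q Q = - 3 Q^{2}$)
$x{\left(m \right)} = 2 + m^{2}$
$W{\left(-5 \right)} + x{\left(r{\left(6,-1 \right)} \right)} \left(-40\right) = - 3 \left(-5\right)^{2} + \left(2 + \left(- (6 - 1)\right)^{2}\right) \left(-40\right) = \left(-3\right) 25 + \left(2 + \left(\left(-1\right) 5\right)^{2}\right) \left(-40\right) = -75 + \left(2 + \left(-5\right)^{2}\right) \left(-40\right) = -75 + \left(2 + 25\right) \left(-40\right) = -75 + 27 \left(-40\right) = -75 - 1080 = -1155$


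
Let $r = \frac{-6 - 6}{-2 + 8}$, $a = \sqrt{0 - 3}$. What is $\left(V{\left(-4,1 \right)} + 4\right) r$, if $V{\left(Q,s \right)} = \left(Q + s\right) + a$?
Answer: $-2 - 2 i \sqrt{3} \approx -2.0 - 3.4641 i$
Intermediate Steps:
$a = i \sqrt{3}$ ($a = \sqrt{-3} = i \sqrt{3} \approx 1.732 i$)
$V{\left(Q,s \right)} = Q + s + i \sqrt{3}$ ($V{\left(Q,s \right)} = \left(Q + s\right) + i \sqrt{3} = Q + s + i \sqrt{3}$)
$r = -2$ ($r = - \frac{12}{6} = \left(-12\right) \frac{1}{6} = -2$)
$\left(V{\left(-4,1 \right)} + 4\right) r = \left(\left(-4 + 1 + i \sqrt{3}\right) + 4\right) \left(-2\right) = \left(\left(-3 + i \sqrt{3}\right) + 4\right) \left(-2\right) = \left(1 + i \sqrt{3}\right) \left(-2\right) = -2 - 2 i \sqrt{3}$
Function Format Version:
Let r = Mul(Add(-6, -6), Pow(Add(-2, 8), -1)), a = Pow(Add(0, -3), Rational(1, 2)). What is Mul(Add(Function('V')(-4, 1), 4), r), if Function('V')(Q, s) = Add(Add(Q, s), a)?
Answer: Add(-2, Mul(-2, I, Pow(3, Rational(1, 2)))) ≈ Add(-2.0000, Mul(-3.4641, I))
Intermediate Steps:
a = Mul(I, Pow(3, Rational(1, 2))) (a = Pow(-3, Rational(1, 2)) = Mul(I, Pow(3, Rational(1, 2))) ≈ Mul(1.7320, I))
Function('V')(Q, s) = Add(Q, s, Mul(I, Pow(3, Rational(1, 2)))) (Function('V')(Q, s) = Add(Add(Q, s), Mul(I, Pow(3, Rational(1, 2)))) = Add(Q, s, Mul(I, Pow(3, Rational(1, 2)))))
r = -2 (r = Mul(-12, Pow(6, -1)) = Mul(-12, Rational(1, 6)) = -2)
Mul(Add(Function('V')(-4, 1), 4), r) = Mul(Add(Add(-4, 1, Mul(I, Pow(3, Rational(1, 2)))), 4), -2) = Mul(Add(Add(-3, Mul(I, Pow(3, Rational(1, 2)))), 4), -2) = Mul(Add(1, Mul(I, Pow(3, Rational(1, 2)))), -2) = Add(-2, Mul(-2, I, Pow(3, Rational(1, 2))))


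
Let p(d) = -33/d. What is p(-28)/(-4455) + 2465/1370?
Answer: 931633/517860 ≈ 1.7990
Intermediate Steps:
p(-28)/(-4455) + 2465/1370 = -33/(-28)/(-4455) + 2465/1370 = -33*(-1/28)*(-1/4455) + 2465*(1/1370) = (33/28)*(-1/4455) + 493/274 = -1/3780 + 493/274 = 931633/517860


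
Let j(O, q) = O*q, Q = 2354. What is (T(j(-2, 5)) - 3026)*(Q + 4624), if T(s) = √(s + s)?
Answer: -21115428 + 13956*I*√5 ≈ -2.1115e+7 + 31207.0*I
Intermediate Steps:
T(s) = √2*√s (T(s) = √(2*s) = √2*√s)
(T(j(-2, 5)) - 3026)*(Q + 4624) = (√2*√(-2*5) - 3026)*(2354 + 4624) = (√2*√(-10) - 3026)*6978 = (√2*(I*√10) - 3026)*6978 = (2*I*√5 - 3026)*6978 = (-3026 + 2*I*√5)*6978 = -21115428 + 13956*I*√5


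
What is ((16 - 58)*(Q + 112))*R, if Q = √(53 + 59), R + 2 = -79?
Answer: 381024 + 13608*√7 ≈ 4.1703e+5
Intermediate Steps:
R = -81 (R = -2 - 79 = -81)
Q = 4*√7 (Q = √112 = 4*√7 ≈ 10.583)
((16 - 58)*(Q + 112))*R = ((16 - 58)*(4*√7 + 112))*(-81) = -42*(112 + 4*√7)*(-81) = (-4704 - 168*√7)*(-81) = 381024 + 13608*√7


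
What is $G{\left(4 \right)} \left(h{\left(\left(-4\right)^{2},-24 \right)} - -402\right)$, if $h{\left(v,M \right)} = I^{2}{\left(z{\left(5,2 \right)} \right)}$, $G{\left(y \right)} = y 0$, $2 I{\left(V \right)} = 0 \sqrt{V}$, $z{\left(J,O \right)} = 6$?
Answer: $0$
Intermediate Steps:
$I{\left(V \right)} = 0$ ($I{\left(V \right)} = \frac{0 \sqrt{V}}{2} = \frac{1}{2} \cdot 0 = 0$)
$G{\left(y \right)} = 0$
$h{\left(v,M \right)} = 0$ ($h{\left(v,M \right)} = 0^{2} = 0$)
$G{\left(4 \right)} \left(h{\left(\left(-4\right)^{2},-24 \right)} - -402\right) = 0 \left(0 - -402\right) = 0 \left(0 + 402\right) = 0 \cdot 402 = 0$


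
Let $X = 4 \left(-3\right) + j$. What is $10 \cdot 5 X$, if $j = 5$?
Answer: $-350$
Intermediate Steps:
$X = -7$ ($X = 4 \left(-3\right) + 5 = -12 + 5 = -7$)
$10 \cdot 5 X = 10 \cdot 5 \left(-7\right) = 50 \left(-7\right) = -350$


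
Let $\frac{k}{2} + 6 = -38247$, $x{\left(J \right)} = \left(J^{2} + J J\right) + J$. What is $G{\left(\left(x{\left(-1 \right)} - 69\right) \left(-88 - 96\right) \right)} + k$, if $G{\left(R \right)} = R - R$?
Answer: $-76506$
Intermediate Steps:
$x{\left(J \right)} = J + 2 J^{2}$ ($x{\left(J \right)} = \left(J^{2} + J^{2}\right) + J = 2 J^{2} + J = J + 2 J^{2}$)
$G{\left(R \right)} = 0$
$k = -76506$ ($k = -12 + 2 \left(-38247\right) = -12 - 76494 = -76506$)
$G{\left(\left(x{\left(-1 \right)} - 69\right) \left(-88 - 96\right) \right)} + k = 0 - 76506 = -76506$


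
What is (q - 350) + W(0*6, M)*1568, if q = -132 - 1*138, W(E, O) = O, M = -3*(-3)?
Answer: 13492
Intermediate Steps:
M = 9
q = -270 (q = -132 - 138 = -270)
(q - 350) + W(0*6, M)*1568 = (-270 - 350) + 9*1568 = -620 + 14112 = 13492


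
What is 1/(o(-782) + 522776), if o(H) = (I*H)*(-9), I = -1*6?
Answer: 1/480548 ≈ 2.0810e-6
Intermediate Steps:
I = -6
o(H) = 54*H (o(H) = -6*H*(-9) = 54*H)
1/(o(-782) + 522776) = 1/(54*(-782) + 522776) = 1/(-42228 + 522776) = 1/480548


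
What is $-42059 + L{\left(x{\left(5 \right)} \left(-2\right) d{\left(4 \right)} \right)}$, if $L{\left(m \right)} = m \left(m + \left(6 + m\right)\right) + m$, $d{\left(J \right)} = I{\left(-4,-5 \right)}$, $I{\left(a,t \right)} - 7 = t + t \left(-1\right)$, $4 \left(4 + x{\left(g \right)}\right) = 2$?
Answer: $-36914$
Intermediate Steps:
$x{\left(g \right)} = - \frac{7}{2}$ ($x{\left(g \right)} = -4 + \frac{1}{4} \cdot 2 = -4 + \frac{1}{2} = - \frac{7}{2}$)
$I{\left(a,t \right)} = 7$ ($I{\left(a,t \right)} = 7 + \left(t + t \left(-1\right)\right) = 7 + \left(t - t\right) = 7 + 0 = 7$)
$d{\left(J \right)} = 7$
$L{\left(m \right)} = m + m \left(6 + 2 m\right)$ ($L{\left(m \right)} = m \left(6 + 2 m\right) + m = m + m \left(6 + 2 m\right)$)
$-42059 + L{\left(x{\left(5 \right)} \left(-2\right) d{\left(4 \right)} \right)} = -42059 + \left(- \frac{7}{2}\right) \left(-2\right) 7 \left(7 + 2 \left(- \frac{7}{2}\right) \left(-2\right) 7\right) = -42059 + 7 \cdot 7 \left(7 + 2 \cdot 7 \cdot 7\right) = -42059 + 49 \left(7 + 2 \cdot 49\right) = -42059 + 49 \left(7 + 98\right) = -42059 + 49 \cdot 105 = -42059 + 5145 = -36914$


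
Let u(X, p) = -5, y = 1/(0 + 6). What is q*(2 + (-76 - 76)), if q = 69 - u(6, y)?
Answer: -11100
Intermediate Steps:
y = 1/6 ≈ 0.16667
q = 74 (q = 69 - 1*(-5) = 69 + 5 = 74)
q*(2 + (-76 - 76)) = 74*(2 + (-76 - 76)) = 74*(2 - 152) = 74*(-150) = -11100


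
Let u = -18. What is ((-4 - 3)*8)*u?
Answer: 1008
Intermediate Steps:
((-4 - 3)*8)*u = ((-4 - 3)*8)*(-18) = -7*8*(-18) = -56*(-18) = 1008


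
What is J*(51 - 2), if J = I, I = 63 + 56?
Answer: 5831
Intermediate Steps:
I = 119
J = 119
J*(51 - 2) = 119*(51 - 2) = 119*49 = 5831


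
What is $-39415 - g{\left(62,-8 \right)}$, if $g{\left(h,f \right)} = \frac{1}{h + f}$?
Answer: $- \frac{2128411}{54} \approx -39415.0$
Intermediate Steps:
$g{\left(h,f \right)} = \frac{1}{f + h}$
$-39415 - g{\left(62,-8 \right)} = -39415 - \frac{1}{-8 + 62} = -39415 - \frac{1}{54} = - \frac{2128411}{54}$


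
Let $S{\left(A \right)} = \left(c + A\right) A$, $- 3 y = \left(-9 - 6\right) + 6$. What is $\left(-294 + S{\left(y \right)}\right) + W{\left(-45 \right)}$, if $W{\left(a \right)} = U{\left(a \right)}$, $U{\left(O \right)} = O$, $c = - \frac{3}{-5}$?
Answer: $- \frac{1641}{5} \approx -328.2$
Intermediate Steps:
$c = \frac{3}{5}$ ($c = \left(-3\right) \left(- \frac{1}{5}\right) = \frac{3}{5} \approx 0.6$)
$W{\left(a \right)} = a$
$y = 3$ ($y = - \frac{\left(-9 - 6\right) + 6}{3} = - \frac{-15 + 6}{3} = \left(- \frac{1}{3}\right) \left(-9\right) = 3$)
$S{\left(A \right)} = A \left(\frac{3}{5} + A\right)$ ($S{\left(A \right)} = \left(\frac{3}{5} + A\right) A = A \left(\frac{3}{5} + A\right)$)
$\left(-294 + S{\left(y \right)}\right) + W{\left(-45 \right)} = \left(-294 + \frac{1}{5} \cdot 3 \left(3 + 5 \cdot 3\right)\right) - 45 = \left(-294 + \frac{1}{5} \cdot 3 \left(3 + 15\right)\right) - 45 = \left(-294 + \frac{1}{5} \cdot 3 \cdot 18\right) - 45 = \left(-294 + \frac{54}{5}\right) - 45 = - \frac{1416}{5} - 45 = - \frac{1641}{5}$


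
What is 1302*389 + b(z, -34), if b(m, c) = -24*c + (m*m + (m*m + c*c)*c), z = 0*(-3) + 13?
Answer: 462413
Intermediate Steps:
z = 13 (z = 0 + 13 = 13)
b(m, c) = m² - 24*c + c*(c² + m²) (b(m, c) = -24*c + (m² + (m² + c²)*c) = -24*c + (m² + (c² + m²)*c) = -24*c + (m² + c*(c² + m²)) = m² - 24*c + c*(c² + m²))
1302*389 + b(z, -34) = 1302*389 + ((-34)³ + 13² - 24*(-34) - 34*13²) = 506478 + (-39304 + 169 + 816 - 34*169) = 506478 + (-39304 + 169 + 816 - 5746) = 506478 - 44065 = 462413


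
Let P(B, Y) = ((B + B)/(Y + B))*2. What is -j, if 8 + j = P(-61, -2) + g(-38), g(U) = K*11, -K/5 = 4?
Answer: 14120/63 ≈ 224.13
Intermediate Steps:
K = -20 (K = -5*4 = -20)
g(U) = -220 (g(U) = -20*11 = -220)
P(B, Y) = 4*B/(B + Y) (P(B, Y) = ((2*B)/(B + Y))*2 = (2*B/(B + Y))*2 = 4*B/(B + Y))
j = -14120/63 (j = -8 + (4*(-61)/(-61 - 2) - 220) = -8 + (4*(-61)/(-63) - 220) = -8 + (4*(-61)*(-1/63) - 220) = -8 + (244/63 - 220) = -8 - 13616/63 = -14120/63 ≈ -224.13)
-j = -1*(-14120/63) = 14120/63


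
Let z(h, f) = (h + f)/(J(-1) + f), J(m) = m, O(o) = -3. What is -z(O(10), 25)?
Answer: -11/12 ≈ -0.91667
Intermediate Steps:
z(h, f) = (f + h)/(-1 + f) (z(h, f) = (h + f)/(-1 + f) = (f + h)/(-1 + f))
-z(O(10), 25) = -(25 - 3)/(-1 + 25) = -22/24 = -1*11/12 = -11/12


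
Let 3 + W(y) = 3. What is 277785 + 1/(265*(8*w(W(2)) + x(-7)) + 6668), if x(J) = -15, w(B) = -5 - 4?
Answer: 4552062794/16387 ≈ 2.7779e+5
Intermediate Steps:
W(y) = 0 (W(y) = -3 + 3 = 0)
w(B) = -9
277785 + 1/(265*(8*w(W(2)) + x(-7)) + 6668) = 277785 + 1/(265*(8*(-9) - 15) + 6668) = 277785 + 1/(265*(-72 - 15) + 6668) = 277785 + 1/(265*(-87) + 6668) = 277785 + 1/(-23055 + 6668) = 277785 + 1/(-16387) = 277785 - 1/16387 = 4552062794/16387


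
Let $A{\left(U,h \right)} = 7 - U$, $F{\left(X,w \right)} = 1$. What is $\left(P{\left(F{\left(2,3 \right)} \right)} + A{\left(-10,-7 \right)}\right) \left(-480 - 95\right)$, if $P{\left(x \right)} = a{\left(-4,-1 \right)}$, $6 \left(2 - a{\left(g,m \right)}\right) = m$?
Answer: $- \frac{66125}{6} \approx -11021.0$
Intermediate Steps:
$a{\left(g,m \right)} = 2 - \frac{m}{6}$
$P{\left(x \right)} = \frac{13}{6}$ ($P{\left(x \right)} = 2 - - \frac{1}{6} = 2 + \frac{1}{6} = \frac{13}{6}$)
$\left(P{\left(F{\left(2,3 \right)} \right)} + A{\left(-10,-7 \right)}\right) \left(-480 - 95\right) = \left(\frac{13}{6} + \left(7 - -10\right)\right) \left(-480 - 95\right) = \left(\frac{13}{6} + \left(7 + 10\right)\right) \left(-575\right) = \left(\frac{13}{6} + 17\right) \left(-575\right) = \frac{115}{6} \left(-575\right) = - \frac{66125}{6}$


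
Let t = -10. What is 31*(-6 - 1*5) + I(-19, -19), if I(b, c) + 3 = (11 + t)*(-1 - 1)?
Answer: -346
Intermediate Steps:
I(b, c) = -5 (I(b, c) = -3 + (11 - 10)*(-1 - 1) = -3 + 1*(-2) = -3 - 2 = -5)
31*(-6 - 1*5) + I(-19, -19) = 31*(-6 - 1*5) - 5 = 31*(-6 - 5) - 5 = 31*(-11) - 5 = -341 - 5 = -346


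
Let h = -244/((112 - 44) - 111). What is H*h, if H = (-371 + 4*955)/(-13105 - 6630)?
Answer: -841556/848605 ≈ -0.99169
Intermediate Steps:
h = 244/43 (h = -244/(68 - 111) = -244/(-43) = -244*(-1/43) = 244/43 ≈ 5.6744)
H = -3449/19735 (H = (-371 + 3820)/(-19735) = 3449*(-1/19735) = -3449/19735 ≈ -0.17477)
H*h = -3449/19735*244/43 = -841556/848605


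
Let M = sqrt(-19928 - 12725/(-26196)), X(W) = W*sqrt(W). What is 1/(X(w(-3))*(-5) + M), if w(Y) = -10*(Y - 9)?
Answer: -13098/(15717600*sqrt(30) - I*sqrt(3418716596487)) ≈ -0.00015207 - 3.2662e-6*I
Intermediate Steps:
w(Y) = 90 - 10*Y (w(Y) = -10*(-9 + Y) = 90 - 10*Y)
X(W) = W**(3/2)
M = I*sqrt(3418716596487)/13098 (M = sqrt(-19928 - 12725*(-1/26196)) = sqrt(-19928 + 12725/26196) = sqrt(-522021163/26196) = I*sqrt(3418716596487)/13098 ≈ 141.16*I)
1/(X(w(-3))*(-5) + M) = 1/((90 - 10*(-3))**(3/2)*(-5) + I*sqrt(3418716596487)/13098) = 1/((90 + 30)**(3/2)*(-5) + I*sqrt(3418716596487)/13098) = 1/(120**(3/2)*(-5) + I*sqrt(3418716596487)/13098) = 1/((240*sqrt(30))*(-5) + I*sqrt(3418716596487)/13098) = 1/(-1200*sqrt(30) + I*sqrt(3418716596487)/13098)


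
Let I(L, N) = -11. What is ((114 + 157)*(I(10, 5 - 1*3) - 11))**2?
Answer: 35545444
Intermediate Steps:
((114 + 157)*(I(10, 5 - 1*3) - 11))**2 = ((114 + 157)*(-11 - 11))**2 = (271*(-22))**2 = (-5962)**2 = 35545444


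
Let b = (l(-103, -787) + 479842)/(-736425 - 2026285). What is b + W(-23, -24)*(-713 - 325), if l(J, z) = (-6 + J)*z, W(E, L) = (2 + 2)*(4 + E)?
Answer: 43588820171/552542 ≈ 78888.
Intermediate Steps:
W(E, L) = 16 + 4*E (W(E, L) = 4*(4 + E) = 16 + 4*E)
l(J, z) = z*(-6 + J)
b = -113125/552542 (b = (-787*(-6 - 103) + 479842)/(-736425 - 2026285) = (-787*(-109) + 479842)/(-2762710) = (85783 + 479842)*(-1/2762710) = 565625*(-1/2762710) = -113125/552542 ≈ -0.20474)
b + W(-23, -24)*(-713 - 325) = -113125/552542 + (16 + 4*(-23))*(-713 - 325) = -113125/552542 + (16 - 92)*(-1038) = -113125/552542 - 76*(-1038) = -113125/552542 + 78888 = 43588820171/552542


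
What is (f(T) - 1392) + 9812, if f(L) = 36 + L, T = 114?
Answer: 8570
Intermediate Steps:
(f(T) - 1392) + 9812 = ((36 + 114) - 1392) + 9812 = (150 - 1392) + 9812 = -1242 + 9812 = 8570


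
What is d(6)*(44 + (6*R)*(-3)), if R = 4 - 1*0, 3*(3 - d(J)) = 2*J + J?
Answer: 84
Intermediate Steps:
d(J) = 3 - J (d(J) = 3 - (2*J + J)/3 = 3 - J)
R = 4 (R = 4 + 0 = 4)
d(6)*(44 + (6*R)*(-3)) = (3 - 1*6)*(44 + (6*4)*(-3)) = (3 - 6)*(44 + 24*(-3)) = -3*(44 - 72) = -3*(-28) = 84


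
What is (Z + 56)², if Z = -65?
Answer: 81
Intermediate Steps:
(Z + 56)² = (-65 + 56)² = (-9)² = 81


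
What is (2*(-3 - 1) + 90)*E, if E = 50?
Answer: 4100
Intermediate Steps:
(2*(-3 - 1) + 90)*E = (2*(-3 - 1) + 90)*50 = (2*(-4) + 90)*50 = (-8 + 90)*50 = 82*50 = 4100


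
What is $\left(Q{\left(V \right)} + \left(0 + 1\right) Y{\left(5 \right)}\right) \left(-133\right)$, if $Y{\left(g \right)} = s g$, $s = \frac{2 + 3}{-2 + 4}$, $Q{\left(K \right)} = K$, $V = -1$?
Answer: $- \frac{3059}{2} \approx -1529.5$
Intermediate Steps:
$s = \frac{5}{2} \approx 2.5$
$Y{\left(g \right)} = \frac{5 g}{2}$
$\left(Q{\left(V \right)} + \left(0 + 1\right) Y{\left(5 \right)}\right) \left(-133\right) = \left(-1 + \left(0 + 1\right) \frac{5}{2} \cdot 5\right) \left(-133\right) = \left(-1 + 1 \cdot \frac{25}{2}\right) \left(-133\right) = \left(-1 + \frac{25}{2}\right) \left(-133\right) = \frac{23}{2} \left(-133\right) = - \frac{3059}{2}$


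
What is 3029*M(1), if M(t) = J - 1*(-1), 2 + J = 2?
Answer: 3029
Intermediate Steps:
J = 0 (J = -2 + 2 = 0)
M(t) = 1 (M(t) = 0 - 1*(-1) = 0 + 1 = 1)
3029*M(1) = 3029*1 = 3029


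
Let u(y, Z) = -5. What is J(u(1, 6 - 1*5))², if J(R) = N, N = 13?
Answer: 169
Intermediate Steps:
J(R) = 13
J(u(1, 6 - 1*5))² = 13² = 169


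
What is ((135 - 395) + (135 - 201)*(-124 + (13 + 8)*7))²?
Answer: 3161284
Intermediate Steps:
((135 - 395) + (135 - 201)*(-124 + (13 + 8)*7))² = (-260 - 66*(-124 + 21*7))² = (-260 - 66*(-124 + 147))² = (-260 - 66*23)² = (-260 - 1518)² = (-1778)² = 3161284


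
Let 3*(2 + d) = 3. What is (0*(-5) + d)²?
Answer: 1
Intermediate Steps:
d = -1 (d = -2 + (⅓)*3 = -2 + 1 = -1)
(0*(-5) + d)² = (0*(-5) - 1)² = (0 - 1)² = (-1)² = 1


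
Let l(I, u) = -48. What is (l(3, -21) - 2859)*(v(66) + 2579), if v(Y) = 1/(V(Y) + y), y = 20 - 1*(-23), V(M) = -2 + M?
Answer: -802198278/107 ≈ -7.4972e+6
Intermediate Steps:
y = 43 (y = 20 + 23 = 43)
v(Y) = 1/(41 + Y) (v(Y) = 1/((-2 + Y) + 43) = 1/(41 + Y))
(l(3, -21) - 2859)*(v(66) + 2579) = (-48 - 2859)*(1/(41 + 66) + 2579) = -2907*(1/107 + 2579) = -2907*275954/107 = -802198278/107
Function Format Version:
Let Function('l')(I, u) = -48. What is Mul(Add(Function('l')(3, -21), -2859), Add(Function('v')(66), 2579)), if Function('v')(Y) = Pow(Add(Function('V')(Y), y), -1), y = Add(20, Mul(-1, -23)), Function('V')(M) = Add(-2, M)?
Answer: Rational(-802198278, 107) ≈ -7.4972e+6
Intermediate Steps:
y = 43 (y = Add(20, 23) = 43)
Function('v')(Y) = Pow(Add(41, Y), -1) (Function('v')(Y) = Pow(Add(Add(-2, Y), 43), -1) = Pow(Add(41, Y), -1))
Mul(Add(Function('l')(3, -21), -2859), Add(Function('v')(66), 2579)) = Mul(Add(-48, -2859), Add(Pow(Add(41, 66), -1), 2579)) = Mul(-2907, Add(Pow(107, -1), 2579)) = Mul(-2907, Add(Rational(1, 107), 2579)) = Mul(-2907, Rational(275954, 107)) = Rational(-802198278, 107)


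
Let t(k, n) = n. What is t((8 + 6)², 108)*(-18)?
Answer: -1944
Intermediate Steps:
t((8 + 6)², 108)*(-18) = 108*(-18) = -1944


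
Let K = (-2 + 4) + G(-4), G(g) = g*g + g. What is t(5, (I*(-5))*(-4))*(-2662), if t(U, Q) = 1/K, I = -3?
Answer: -1331/7 ≈ -190.14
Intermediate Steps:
G(g) = g + g² (G(g) = g² + g = g + g²)
K = 14 (K = (-2 + 4) - 4*(1 - 4) = 2 - 4*(-3) = 2 + 12 = 14)
t(U, Q) = 1/14
t(5, (I*(-5))*(-4))*(-2662) = (1/14)*(-2662) = -1331/7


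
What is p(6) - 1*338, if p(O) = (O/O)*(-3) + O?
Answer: -335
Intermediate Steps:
p(O) = -3 + O (p(O) = 1*(-3) + O = -3 + O)
p(6) - 1*338 = (-3 + 6) - 1*338 = 3 - 338 = -335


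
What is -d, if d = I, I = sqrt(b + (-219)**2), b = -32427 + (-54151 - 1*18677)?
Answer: -3*I*sqrt(6366) ≈ -239.36*I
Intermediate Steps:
b = -105255 (b = -32427 + (-54151 - 18677) = -32427 - 72828 = -105255)
I = 3*I*sqrt(6366) (I = sqrt(-105255 + (-219)**2) = sqrt(-105255 + 47961) = sqrt(-57294) = 3*I*sqrt(6366) ≈ 239.36*I)
d = 3*I*sqrt(6366) ≈ 239.36*I
-d = -3*I*sqrt(6366)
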